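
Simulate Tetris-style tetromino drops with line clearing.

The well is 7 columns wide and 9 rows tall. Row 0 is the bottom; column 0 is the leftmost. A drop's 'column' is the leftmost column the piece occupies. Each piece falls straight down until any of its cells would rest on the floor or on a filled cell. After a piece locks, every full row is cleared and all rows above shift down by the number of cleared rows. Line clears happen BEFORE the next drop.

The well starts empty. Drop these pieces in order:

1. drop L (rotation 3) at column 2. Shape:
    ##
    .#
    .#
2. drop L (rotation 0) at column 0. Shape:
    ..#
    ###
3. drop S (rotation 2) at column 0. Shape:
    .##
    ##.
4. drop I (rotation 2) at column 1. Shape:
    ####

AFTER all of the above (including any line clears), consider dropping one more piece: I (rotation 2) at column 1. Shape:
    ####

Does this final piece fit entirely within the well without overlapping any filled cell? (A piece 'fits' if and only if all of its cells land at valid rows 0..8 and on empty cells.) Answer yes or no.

Drop 1: L rot3 at col 2 lands with bottom-row=0; cleared 0 line(s) (total 0); column heights now [0 0 3 3 0 0 0], max=3
Drop 2: L rot0 at col 0 lands with bottom-row=3; cleared 0 line(s) (total 0); column heights now [4 4 5 3 0 0 0], max=5
Drop 3: S rot2 at col 0 lands with bottom-row=4; cleared 0 line(s) (total 0); column heights now [5 6 6 3 0 0 0], max=6
Drop 4: I rot2 at col 1 lands with bottom-row=6; cleared 0 line(s) (total 0); column heights now [5 7 7 7 7 0 0], max=7
Test piece I rot2 at col 1 (width 4): heights before test = [5 7 7 7 7 0 0]; fits = True

Answer: yes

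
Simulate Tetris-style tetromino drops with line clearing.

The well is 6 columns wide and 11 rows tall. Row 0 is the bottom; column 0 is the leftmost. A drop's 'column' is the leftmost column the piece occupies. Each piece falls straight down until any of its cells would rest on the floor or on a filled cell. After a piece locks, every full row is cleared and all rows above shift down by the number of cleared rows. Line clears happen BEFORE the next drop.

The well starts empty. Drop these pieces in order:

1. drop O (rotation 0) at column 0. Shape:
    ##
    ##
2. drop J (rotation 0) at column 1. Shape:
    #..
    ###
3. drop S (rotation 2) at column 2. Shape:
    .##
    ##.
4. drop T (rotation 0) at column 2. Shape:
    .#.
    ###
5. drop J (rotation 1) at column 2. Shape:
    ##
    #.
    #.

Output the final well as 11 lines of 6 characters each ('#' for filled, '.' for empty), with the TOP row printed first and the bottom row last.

Drop 1: O rot0 at col 0 lands with bottom-row=0; cleared 0 line(s) (total 0); column heights now [2 2 0 0 0 0], max=2
Drop 2: J rot0 at col 1 lands with bottom-row=2; cleared 0 line(s) (total 0); column heights now [2 4 3 3 0 0], max=4
Drop 3: S rot2 at col 2 lands with bottom-row=3; cleared 0 line(s) (total 0); column heights now [2 4 4 5 5 0], max=5
Drop 4: T rot0 at col 2 lands with bottom-row=5; cleared 0 line(s) (total 0); column heights now [2 4 6 7 6 0], max=7
Drop 5: J rot1 at col 2 lands with bottom-row=6; cleared 0 line(s) (total 0); column heights now [2 4 9 9 6 0], max=9

Answer: ......
......
..##..
..#...
..##..
..###.
...##.
.###..
.###..
##....
##....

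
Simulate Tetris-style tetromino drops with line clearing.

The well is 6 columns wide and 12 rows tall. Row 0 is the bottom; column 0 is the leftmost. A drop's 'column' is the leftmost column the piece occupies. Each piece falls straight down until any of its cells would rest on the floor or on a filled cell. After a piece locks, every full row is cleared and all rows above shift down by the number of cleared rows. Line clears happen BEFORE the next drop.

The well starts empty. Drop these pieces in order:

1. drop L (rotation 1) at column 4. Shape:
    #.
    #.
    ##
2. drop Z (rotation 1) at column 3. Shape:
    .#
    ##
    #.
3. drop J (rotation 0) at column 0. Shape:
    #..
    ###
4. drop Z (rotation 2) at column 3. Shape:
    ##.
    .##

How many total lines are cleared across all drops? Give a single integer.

Drop 1: L rot1 at col 4 lands with bottom-row=0; cleared 0 line(s) (total 0); column heights now [0 0 0 0 3 1], max=3
Drop 2: Z rot1 at col 3 lands with bottom-row=2; cleared 0 line(s) (total 0); column heights now [0 0 0 4 5 1], max=5
Drop 3: J rot0 at col 0 lands with bottom-row=0; cleared 0 line(s) (total 0); column heights now [2 1 1 4 5 1], max=5
Drop 4: Z rot2 at col 3 lands with bottom-row=5; cleared 0 line(s) (total 0); column heights now [2 1 1 7 7 6], max=7

Answer: 0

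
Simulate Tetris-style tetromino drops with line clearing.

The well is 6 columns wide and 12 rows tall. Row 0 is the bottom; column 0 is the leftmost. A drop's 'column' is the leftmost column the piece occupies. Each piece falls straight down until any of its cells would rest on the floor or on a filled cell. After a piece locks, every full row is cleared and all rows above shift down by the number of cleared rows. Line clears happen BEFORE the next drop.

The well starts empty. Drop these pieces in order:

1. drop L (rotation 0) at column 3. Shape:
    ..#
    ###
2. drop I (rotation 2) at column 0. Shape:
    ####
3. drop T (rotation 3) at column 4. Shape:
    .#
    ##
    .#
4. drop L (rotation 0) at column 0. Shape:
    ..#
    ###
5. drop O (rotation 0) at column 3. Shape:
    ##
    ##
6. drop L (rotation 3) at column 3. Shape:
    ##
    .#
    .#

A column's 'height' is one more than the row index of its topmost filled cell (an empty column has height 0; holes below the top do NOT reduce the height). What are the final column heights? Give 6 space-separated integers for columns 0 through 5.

Answer: 3 3 4 9 9 5

Derivation:
Drop 1: L rot0 at col 3 lands with bottom-row=0; cleared 0 line(s) (total 0); column heights now [0 0 0 1 1 2], max=2
Drop 2: I rot2 at col 0 lands with bottom-row=1; cleared 0 line(s) (total 0); column heights now [2 2 2 2 1 2], max=2
Drop 3: T rot3 at col 4 lands with bottom-row=2; cleared 0 line(s) (total 0); column heights now [2 2 2 2 4 5], max=5
Drop 4: L rot0 at col 0 lands with bottom-row=2; cleared 0 line(s) (total 0); column heights now [3 3 4 2 4 5], max=5
Drop 5: O rot0 at col 3 lands with bottom-row=4; cleared 0 line(s) (total 0); column heights now [3 3 4 6 6 5], max=6
Drop 6: L rot3 at col 3 lands with bottom-row=6; cleared 0 line(s) (total 0); column heights now [3 3 4 9 9 5], max=9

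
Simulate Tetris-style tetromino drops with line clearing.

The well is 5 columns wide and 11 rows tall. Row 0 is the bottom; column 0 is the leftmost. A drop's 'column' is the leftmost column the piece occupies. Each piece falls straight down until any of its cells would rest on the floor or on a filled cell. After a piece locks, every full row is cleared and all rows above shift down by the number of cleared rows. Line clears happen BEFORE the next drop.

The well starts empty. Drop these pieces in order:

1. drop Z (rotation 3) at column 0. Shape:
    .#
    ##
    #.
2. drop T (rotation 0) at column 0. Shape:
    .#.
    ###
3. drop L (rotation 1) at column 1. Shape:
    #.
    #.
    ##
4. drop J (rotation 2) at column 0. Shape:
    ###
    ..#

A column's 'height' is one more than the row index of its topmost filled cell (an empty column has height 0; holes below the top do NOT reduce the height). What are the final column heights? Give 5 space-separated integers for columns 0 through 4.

Answer: 9 9 9 0 0

Derivation:
Drop 1: Z rot3 at col 0 lands with bottom-row=0; cleared 0 line(s) (total 0); column heights now [2 3 0 0 0], max=3
Drop 2: T rot0 at col 0 lands with bottom-row=3; cleared 0 line(s) (total 0); column heights now [4 5 4 0 0], max=5
Drop 3: L rot1 at col 1 lands with bottom-row=5; cleared 0 line(s) (total 0); column heights now [4 8 6 0 0], max=8
Drop 4: J rot2 at col 0 lands with bottom-row=7; cleared 0 line(s) (total 0); column heights now [9 9 9 0 0], max=9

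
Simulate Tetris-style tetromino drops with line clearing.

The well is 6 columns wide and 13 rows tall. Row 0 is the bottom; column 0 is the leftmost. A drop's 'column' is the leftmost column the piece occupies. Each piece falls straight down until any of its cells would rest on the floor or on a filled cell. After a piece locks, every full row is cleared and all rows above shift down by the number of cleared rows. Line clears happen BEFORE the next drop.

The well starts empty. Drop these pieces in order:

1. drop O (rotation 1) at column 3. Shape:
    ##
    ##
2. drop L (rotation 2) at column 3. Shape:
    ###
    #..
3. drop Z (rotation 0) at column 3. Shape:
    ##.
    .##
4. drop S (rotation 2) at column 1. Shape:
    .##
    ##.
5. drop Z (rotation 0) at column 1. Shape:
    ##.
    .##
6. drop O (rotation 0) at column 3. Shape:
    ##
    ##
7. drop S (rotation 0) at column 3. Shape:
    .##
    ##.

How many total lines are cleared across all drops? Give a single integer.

Answer: 0

Derivation:
Drop 1: O rot1 at col 3 lands with bottom-row=0; cleared 0 line(s) (total 0); column heights now [0 0 0 2 2 0], max=2
Drop 2: L rot2 at col 3 lands with bottom-row=2; cleared 0 line(s) (total 0); column heights now [0 0 0 4 4 4], max=4
Drop 3: Z rot0 at col 3 lands with bottom-row=4; cleared 0 line(s) (total 0); column heights now [0 0 0 6 6 5], max=6
Drop 4: S rot2 at col 1 lands with bottom-row=5; cleared 0 line(s) (total 0); column heights now [0 6 7 7 6 5], max=7
Drop 5: Z rot0 at col 1 lands with bottom-row=7; cleared 0 line(s) (total 0); column heights now [0 9 9 8 6 5], max=9
Drop 6: O rot0 at col 3 lands with bottom-row=8; cleared 0 line(s) (total 0); column heights now [0 9 9 10 10 5], max=10
Drop 7: S rot0 at col 3 lands with bottom-row=10; cleared 0 line(s) (total 0); column heights now [0 9 9 11 12 12], max=12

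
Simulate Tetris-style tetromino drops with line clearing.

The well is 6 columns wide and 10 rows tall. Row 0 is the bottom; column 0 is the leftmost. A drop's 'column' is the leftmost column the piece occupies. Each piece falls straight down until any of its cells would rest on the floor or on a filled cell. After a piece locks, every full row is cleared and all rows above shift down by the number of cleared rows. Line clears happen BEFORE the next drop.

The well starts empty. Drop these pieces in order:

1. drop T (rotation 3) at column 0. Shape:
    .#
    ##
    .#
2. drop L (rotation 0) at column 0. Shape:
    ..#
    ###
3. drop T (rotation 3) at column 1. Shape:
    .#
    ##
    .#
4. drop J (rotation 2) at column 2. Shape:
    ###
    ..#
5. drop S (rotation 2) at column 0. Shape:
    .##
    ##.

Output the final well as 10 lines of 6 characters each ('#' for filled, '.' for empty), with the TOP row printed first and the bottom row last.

Answer: .##...
#####.
..#.#.
.##...
..#...
..#...
###...
.#....
##....
.#....

Derivation:
Drop 1: T rot3 at col 0 lands with bottom-row=0; cleared 0 line(s) (total 0); column heights now [2 3 0 0 0 0], max=3
Drop 2: L rot0 at col 0 lands with bottom-row=3; cleared 0 line(s) (total 0); column heights now [4 4 5 0 0 0], max=5
Drop 3: T rot3 at col 1 lands with bottom-row=5; cleared 0 line(s) (total 0); column heights now [4 7 8 0 0 0], max=8
Drop 4: J rot2 at col 2 lands with bottom-row=7; cleared 0 line(s) (total 0); column heights now [4 7 9 9 9 0], max=9
Drop 5: S rot2 at col 0 lands with bottom-row=8; cleared 0 line(s) (total 0); column heights now [9 10 10 9 9 0], max=10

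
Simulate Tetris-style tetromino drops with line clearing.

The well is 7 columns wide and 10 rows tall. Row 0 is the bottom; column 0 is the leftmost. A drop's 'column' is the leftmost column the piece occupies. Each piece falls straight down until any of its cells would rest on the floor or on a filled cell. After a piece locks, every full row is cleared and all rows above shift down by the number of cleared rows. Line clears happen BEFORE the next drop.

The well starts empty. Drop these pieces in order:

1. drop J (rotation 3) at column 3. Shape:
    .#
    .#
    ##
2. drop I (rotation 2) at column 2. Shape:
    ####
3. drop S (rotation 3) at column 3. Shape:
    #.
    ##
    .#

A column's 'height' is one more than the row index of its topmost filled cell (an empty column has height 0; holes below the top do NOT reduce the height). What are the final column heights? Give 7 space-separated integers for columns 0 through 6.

Drop 1: J rot3 at col 3 lands with bottom-row=0; cleared 0 line(s) (total 0); column heights now [0 0 0 1 3 0 0], max=3
Drop 2: I rot2 at col 2 lands with bottom-row=3; cleared 0 line(s) (total 0); column heights now [0 0 4 4 4 4 0], max=4
Drop 3: S rot3 at col 3 lands with bottom-row=4; cleared 0 line(s) (total 0); column heights now [0 0 4 7 6 4 0], max=7

Answer: 0 0 4 7 6 4 0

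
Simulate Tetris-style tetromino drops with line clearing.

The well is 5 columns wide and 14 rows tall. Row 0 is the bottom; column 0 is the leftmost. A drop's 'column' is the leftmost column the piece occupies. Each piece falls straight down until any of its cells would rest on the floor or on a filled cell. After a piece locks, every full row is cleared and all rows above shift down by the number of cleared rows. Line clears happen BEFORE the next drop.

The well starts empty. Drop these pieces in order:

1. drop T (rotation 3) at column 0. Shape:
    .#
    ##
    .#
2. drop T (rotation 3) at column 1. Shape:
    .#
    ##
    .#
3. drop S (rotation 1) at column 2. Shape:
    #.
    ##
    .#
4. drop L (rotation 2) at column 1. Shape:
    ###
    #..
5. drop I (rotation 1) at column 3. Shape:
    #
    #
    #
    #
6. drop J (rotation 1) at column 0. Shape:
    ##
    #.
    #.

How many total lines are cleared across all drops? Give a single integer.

Drop 1: T rot3 at col 0 lands with bottom-row=0; cleared 0 line(s) (total 0); column heights now [2 3 0 0 0], max=3
Drop 2: T rot3 at col 1 lands with bottom-row=2; cleared 0 line(s) (total 0); column heights now [2 4 5 0 0], max=5
Drop 3: S rot1 at col 2 lands with bottom-row=4; cleared 0 line(s) (total 0); column heights now [2 4 7 6 0], max=7
Drop 4: L rot2 at col 1 lands with bottom-row=6; cleared 0 line(s) (total 0); column heights now [2 8 8 8 0], max=8
Drop 5: I rot1 at col 3 lands with bottom-row=8; cleared 0 line(s) (total 0); column heights now [2 8 8 12 0], max=12
Drop 6: J rot1 at col 0 lands with bottom-row=6; cleared 0 line(s) (total 0); column heights now [9 9 8 12 0], max=12

Answer: 0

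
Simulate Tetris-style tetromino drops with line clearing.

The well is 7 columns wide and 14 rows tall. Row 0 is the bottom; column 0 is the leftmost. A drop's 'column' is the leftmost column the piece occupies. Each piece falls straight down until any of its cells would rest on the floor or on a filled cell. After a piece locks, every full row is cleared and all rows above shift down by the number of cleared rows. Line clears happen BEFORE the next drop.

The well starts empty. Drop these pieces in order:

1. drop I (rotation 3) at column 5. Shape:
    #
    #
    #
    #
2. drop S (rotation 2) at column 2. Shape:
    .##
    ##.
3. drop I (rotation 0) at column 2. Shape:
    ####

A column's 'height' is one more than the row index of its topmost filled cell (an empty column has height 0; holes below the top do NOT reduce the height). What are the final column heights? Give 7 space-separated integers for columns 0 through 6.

Answer: 0 0 5 5 5 5 0

Derivation:
Drop 1: I rot3 at col 5 lands with bottom-row=0; cleared 0 line(s) (total 0); column heights now [0 0 0 0 0 4 0], max=4
Drop 2: S rot2 at col 2 lands with bottom-row=0; cleared 0 line(s) (total 0); column heights now [0 0 1 2 2 4 0], max=4
Drop 3: I rot0 at col 2 lands with bottom-row=4; cleared 0 line(s) (total 0); column heights now [0 0 5 5 5 5 0], max=5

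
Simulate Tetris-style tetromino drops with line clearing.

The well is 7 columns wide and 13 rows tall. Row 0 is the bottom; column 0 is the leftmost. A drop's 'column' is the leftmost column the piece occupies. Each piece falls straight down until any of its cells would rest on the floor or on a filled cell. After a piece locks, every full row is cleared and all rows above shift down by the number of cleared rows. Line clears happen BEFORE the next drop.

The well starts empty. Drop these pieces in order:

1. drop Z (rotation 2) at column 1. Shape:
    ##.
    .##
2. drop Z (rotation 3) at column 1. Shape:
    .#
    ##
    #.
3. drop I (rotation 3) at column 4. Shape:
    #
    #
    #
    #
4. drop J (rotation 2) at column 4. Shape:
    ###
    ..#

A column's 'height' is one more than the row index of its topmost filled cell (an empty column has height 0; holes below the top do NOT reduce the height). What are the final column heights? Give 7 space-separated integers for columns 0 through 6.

Drop 1: Z rot2 at col 1 lands with bottom-row=0; cleared 0 line(s) (total 0); column heights now [0 2 2 1 0 0 0], max=2
Drop 2: Z rot3 at col 1 lands with bottom-row=2; cleared 0 line(s) (total 0); column heights now [0 4 5 1 0 0 0], max=5
Drop 3: I rot3 at col 4 lands with bottom-row=0; cleared 0 line(s) (total 0); column heights now [0 4 5 1 4 0 0], max=5
Drop 4: J rot2 at col 4 lands with bottom-row=3; cleared 0 line(s) (total 0); column heights now [0 4 5 1 5 5 5], max=5

Answer: 0 4 5 1 5 5 5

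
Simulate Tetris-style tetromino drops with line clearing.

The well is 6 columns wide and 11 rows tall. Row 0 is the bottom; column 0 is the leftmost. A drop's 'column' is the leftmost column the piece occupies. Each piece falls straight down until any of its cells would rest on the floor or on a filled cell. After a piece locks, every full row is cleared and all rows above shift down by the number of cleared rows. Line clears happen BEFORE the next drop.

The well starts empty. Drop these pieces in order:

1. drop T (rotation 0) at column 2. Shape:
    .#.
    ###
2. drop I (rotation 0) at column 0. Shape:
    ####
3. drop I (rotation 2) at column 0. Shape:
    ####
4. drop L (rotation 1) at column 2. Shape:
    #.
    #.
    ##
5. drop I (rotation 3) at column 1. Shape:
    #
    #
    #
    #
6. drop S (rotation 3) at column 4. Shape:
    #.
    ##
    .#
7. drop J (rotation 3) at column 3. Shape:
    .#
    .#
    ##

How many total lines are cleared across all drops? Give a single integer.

Drop 1: T rot0 at col 2 lands with bottom-row=0; cleared 0 line(s) (total 0); column heights now [0 0 1 2 1 0], max=2
Drop 2: I rot0 at col 0 lands with bottom-row=2; cleared 0 line(s) (total 0); column heights now [3 3 3 3 1 0], max=3
Drop 3: I rot2 at col 0 lands with bottom-row=3; cleared 0 line(s) (total 0); column heights now [4 4 4 4 1 0], max=4
Drop 4: L rot1 at col 2 lands with bottom-row=4; cleared 0 line(s) (total 0); column heights now [4 4 7 5 1 0], max=7
Drop 5: I rot3 at col 1 lands with bottom-row=4; cleared 0 line(s) (total 0); column heights now [4 8 7 5 1 0], max=8
Drop 6: S rot3 at col 4 lands with bottom-row=0; cleared 0 line(s) (total 0); column heights now [4 8 7 5 3 2], max=8
Drop 7: J rot3 at col 3 lands with bottom-row=5; cleared 0 line(s) (total 0); column heights now [4 8 7 6 8 2], max=8

Answer: 0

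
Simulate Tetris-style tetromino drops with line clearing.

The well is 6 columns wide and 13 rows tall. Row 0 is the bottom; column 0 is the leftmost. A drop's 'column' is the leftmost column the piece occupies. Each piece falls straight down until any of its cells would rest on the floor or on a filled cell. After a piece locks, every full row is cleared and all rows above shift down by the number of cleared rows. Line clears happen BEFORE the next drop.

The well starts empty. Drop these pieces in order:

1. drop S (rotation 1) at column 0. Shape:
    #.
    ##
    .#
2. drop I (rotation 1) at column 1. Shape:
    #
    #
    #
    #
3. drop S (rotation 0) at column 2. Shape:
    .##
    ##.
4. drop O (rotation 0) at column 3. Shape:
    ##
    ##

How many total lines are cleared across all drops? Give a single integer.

Answer: 0

Derivation:
Drop 1: S rot1 at col 0 lands with bottom-row=0; cleared 0 line(s) (total 0); column heights now [3 2 0 0 0 0], max=3
Drop 2: I rot1 at col 1 lands with bottom-row=2; cleared 0 line(s) (total 0); column heights now [3 6 0 0 0 0], max=6
Drop 3: S rot0 at col 2 lands with bottom-row=0; cleared 0 line(s) (total 0); column heights now [3 6 1 2 2 0], max=6
Drop 4: O rot0 at col 3 lands with bottom-row=2; cleared 0 line(s) (total 0); column heights now [3 6 1 4 4 0], max=6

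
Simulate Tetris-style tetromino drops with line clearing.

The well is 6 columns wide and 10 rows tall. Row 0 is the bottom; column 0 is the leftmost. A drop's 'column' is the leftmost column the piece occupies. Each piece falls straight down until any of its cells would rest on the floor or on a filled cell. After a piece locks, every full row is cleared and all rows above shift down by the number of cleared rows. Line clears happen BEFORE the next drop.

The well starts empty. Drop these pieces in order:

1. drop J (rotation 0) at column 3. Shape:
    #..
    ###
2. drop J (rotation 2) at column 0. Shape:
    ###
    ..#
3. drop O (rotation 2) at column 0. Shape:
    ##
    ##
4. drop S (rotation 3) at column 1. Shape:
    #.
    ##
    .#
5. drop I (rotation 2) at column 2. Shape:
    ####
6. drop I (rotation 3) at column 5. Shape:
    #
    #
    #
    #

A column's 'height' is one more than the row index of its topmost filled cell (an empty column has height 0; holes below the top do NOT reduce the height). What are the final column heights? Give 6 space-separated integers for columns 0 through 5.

Answer: 4 6 6 6 6 10

Derivation:
Drop 1: J rot0 at col 3 lands with bottom-row=0; cleared 0 line(s) (total 0); column heights now [0 0 0 2 1 1], max=2
Drop 2: J rot2 at col 0 lands with bottom-row=0; cleared 0 line(s) (total 0); column heights now [2 2 2 2 1 1], max=2
Drop 3: O rot2 at col 0 lands with bottom-row=2; cleared 0 line(s) (total 0); column heights now [4 4 2 2 1 1], max=4
Drop 4: S rot3 at col 1 lands with bottom-row=3; cleared 0 line(s) (total 0); column heights now [4 6 5 2 1 1], max=6
Drop 5: I rot2 at col 2 lands with bottom-row=5; cleared 0 line(s) (total 0); column heights now [4 6 6 6 6 6], max=6
Drop 6: I rot3 at col 5 lands with bottom-row=6; cleared 0 line(s) (total 0); column heights now [4 6 6 6 6 10], max=10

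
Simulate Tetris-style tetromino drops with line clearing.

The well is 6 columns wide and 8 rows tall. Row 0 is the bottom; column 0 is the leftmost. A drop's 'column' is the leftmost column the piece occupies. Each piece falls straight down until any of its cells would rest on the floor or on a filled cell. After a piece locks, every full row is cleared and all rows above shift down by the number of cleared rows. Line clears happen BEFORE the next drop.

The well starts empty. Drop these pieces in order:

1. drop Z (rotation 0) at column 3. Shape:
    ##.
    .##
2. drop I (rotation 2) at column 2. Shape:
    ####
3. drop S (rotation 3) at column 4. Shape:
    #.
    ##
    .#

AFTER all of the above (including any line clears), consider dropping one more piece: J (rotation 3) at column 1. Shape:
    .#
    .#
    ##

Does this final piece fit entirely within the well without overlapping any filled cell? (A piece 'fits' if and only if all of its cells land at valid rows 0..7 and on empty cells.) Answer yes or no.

Drop 1: Z rot0 at col 3 lands with bottom-row=0; cleared 0 line(s) (total 0); column heights now [0 0 0 2 2 1], max=2
Drop 2: I rot2 at col 2 lands with bottom-row=2; cleared 0 line(s) (total 0); column heights now [0 0 3 3 3 3], max=3
Drop 3: S rot3 at col 4 lands with bottom-row=3; cleared 0 line(s) (total 0); column heights now [0 0 3 3 6 5], max=6
Test piece J rot3 at col 1 (width 2): heights before test = [0 0 3 3 6 5]; fits = True

Answer: yes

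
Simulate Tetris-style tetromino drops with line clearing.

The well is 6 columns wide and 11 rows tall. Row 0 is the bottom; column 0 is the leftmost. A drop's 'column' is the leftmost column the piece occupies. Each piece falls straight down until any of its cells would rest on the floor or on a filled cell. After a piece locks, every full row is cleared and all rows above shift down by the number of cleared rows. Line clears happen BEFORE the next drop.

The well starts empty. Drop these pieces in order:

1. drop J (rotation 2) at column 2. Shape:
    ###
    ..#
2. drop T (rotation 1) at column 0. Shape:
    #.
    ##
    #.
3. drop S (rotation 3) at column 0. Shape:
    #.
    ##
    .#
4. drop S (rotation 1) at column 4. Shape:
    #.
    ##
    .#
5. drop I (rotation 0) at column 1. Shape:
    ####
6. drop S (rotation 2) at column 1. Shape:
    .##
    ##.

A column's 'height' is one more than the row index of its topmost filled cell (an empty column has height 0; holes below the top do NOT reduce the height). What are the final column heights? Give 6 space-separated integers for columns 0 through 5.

Answer: 4 5 6 6 4 2

Derivation:
Drop 1: J rot2 at col 2 lands with bottom-row=0; cleared 0 line(s) (total 0); column heights now [0 0 2 2 2 0], max=2
Drop 2: T rot1 at col 0 lands with bottom-row=0; cleared 0 line(s) (total 0); column heights now [3 2 2 2 2 0], max=3
Drop 3: S rot3 at col 0 lands with bottom-row=2; cleared 0 line(s) (total 0); column heights now [5 4 2 2 2 0], max=5
Drop 4: S rot1 at col 4 lands with bottom-row=1; cleared 1 line(s) (total 1); column heights now [4 3 0 0 3 2], max=4
Drop 5: I rot0 at col 1 lands with bottom-row=3; cleared 0 line(s) (total 1); column heights now [4 4 4 4 4 2], max=4
Drop 6: S rot2 at col 1 lands with bottom-row=4; cleared 0 line(s) (total 1); column heights now [4 5 6 6 4 2], max=6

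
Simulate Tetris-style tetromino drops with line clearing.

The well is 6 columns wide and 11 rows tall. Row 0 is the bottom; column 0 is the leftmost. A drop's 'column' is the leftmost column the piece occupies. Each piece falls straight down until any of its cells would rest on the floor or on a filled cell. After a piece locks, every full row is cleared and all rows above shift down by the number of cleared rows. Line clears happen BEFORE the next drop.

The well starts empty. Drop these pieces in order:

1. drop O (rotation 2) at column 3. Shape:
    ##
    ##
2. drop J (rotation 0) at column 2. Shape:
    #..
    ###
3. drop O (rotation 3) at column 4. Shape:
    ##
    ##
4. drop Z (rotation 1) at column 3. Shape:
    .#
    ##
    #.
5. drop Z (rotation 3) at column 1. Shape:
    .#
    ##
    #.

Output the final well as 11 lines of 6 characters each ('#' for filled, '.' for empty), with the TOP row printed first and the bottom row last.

Answer: ......
......
......
......
....#.
..###.
.#####
.##.##
..###.
...##.
...##.

Derivation:
Drop 1: O rot2 at col 3 lands with bottom-row=0; cleared 0 line(s) (total 0); column heights now [0 0 0 2 2 0], max=2
Drop 2: J rot0 at col 2 lands with bottom-row=2; cleared 0 line(s) (total 0); column heights now [0 0 4 3 3 0], max=4
Drop 3: O rot3 at col 4 lands with bottom-row=3; cleared 0 line(s) (total 0); column heights now [0 0 4 3 5 5], max=5
Drop 4: Z rot1 at col 3 lands with bottom-row=4; cleared 0 line(s) (total 0); column heights now [0 0 4 6 7 5], max=7
Drop 5: Z rot3 at col 1 lands with bottom-row=3; cleared 0 line(s) (total 0); column heights now [0 5 6 6 7 5], max=7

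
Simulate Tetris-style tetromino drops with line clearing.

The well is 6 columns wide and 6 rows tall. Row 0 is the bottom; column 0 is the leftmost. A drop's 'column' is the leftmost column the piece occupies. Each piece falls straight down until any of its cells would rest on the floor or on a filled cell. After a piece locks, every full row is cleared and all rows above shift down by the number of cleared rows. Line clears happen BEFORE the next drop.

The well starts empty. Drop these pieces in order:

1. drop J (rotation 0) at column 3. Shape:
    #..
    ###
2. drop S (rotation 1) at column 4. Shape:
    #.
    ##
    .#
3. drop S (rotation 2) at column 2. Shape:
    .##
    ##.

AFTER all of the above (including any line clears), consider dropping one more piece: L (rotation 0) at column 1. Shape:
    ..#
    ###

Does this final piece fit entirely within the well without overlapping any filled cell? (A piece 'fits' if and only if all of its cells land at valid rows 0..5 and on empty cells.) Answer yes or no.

Answer: no

Derivation:
Drop 1: J rot0 at col 3 lands with bottom-row=0; cleared 0 line(s) (total 0); column heights now [0 0 0 2 1 1], max=2
Drop 2: S rot1 at col 4 lands with bottom-row=1; cleared 0 line(s) (total 0); column heights now [0 0 0 2 4 3], max=4
Drop 3: S rot2 at col 2 lands with bottom-row=3; cleared 0 line(s) (total 0); column heights now [0 0 4 5 5 3], max=5
Test piece L rot0 at col 1 (width 3): heights before test = [0 0 4 5 5 3]; fits = False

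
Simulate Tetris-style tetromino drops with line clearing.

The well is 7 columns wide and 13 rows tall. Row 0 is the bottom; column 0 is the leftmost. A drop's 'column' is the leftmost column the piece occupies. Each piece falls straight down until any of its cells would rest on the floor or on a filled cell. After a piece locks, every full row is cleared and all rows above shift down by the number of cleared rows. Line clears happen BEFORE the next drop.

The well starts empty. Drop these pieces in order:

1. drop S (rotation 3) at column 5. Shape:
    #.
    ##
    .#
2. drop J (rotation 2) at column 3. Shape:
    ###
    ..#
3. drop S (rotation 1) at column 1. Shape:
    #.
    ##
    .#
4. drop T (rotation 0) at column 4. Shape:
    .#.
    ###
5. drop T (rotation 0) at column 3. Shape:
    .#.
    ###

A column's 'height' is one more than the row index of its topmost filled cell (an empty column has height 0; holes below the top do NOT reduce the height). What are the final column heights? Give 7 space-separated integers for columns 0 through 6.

Drop 1: S rot3 at col 5 lands with bottom-row=0; cleared 0 line(s) (total 0); column heights now [0 0 0 0 0 3 2], max=3
Drop 2: J rot2 at col 3 lands with bottom-row=3; cleared 0 line(s) (total 0); column heights now [0 0 0 5 5 5 2], max=5
Drop 3: S rot1 at col 1 lands with bottom-row=0; cleared 0 line(s) (total 0); column heights now [0 3 2 5 5 5 2], max=5
Drop 4: T rot0 at col 4 lands with bottom-row=5; cleared 0 line(s) (total 0); column heights now [0 3 2 5 6 7 6], max=7
Drop 5: T rot0 at col 3 lands with bottom-row=7; cleared 0 line(s) (total 0); column heights now [0 3 2 8 9 8 6], max=9

Answer: 0 3 2 8 9 8 6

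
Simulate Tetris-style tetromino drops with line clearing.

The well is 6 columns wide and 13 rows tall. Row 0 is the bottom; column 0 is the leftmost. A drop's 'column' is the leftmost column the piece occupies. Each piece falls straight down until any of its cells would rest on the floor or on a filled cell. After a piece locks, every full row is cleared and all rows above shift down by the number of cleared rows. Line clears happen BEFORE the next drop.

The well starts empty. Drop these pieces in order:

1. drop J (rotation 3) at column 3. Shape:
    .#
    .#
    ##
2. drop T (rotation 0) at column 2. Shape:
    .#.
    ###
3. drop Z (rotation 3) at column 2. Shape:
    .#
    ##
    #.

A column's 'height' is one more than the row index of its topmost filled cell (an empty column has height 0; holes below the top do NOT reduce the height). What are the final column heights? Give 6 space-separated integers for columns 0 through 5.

Drop 1: J rot3 at col 3 lands with bottom-row=0; cleared 0 line(s) (total 0); column heights now [0 0 0 1 3 0], max=3
Drop 2: T rot0 at col 2 lands with bottom-row=3; cleared 0 line(s) (total 0); column heights now [0 0 4 5 4 0], max=5
Drop 3: Z rot3 at col 2 lands with bottom-row=4; cleared 0 line(s) (total 0); column heights now [0 0 6 7 4 0], max=7

Answer: 0 0 6 7 4 0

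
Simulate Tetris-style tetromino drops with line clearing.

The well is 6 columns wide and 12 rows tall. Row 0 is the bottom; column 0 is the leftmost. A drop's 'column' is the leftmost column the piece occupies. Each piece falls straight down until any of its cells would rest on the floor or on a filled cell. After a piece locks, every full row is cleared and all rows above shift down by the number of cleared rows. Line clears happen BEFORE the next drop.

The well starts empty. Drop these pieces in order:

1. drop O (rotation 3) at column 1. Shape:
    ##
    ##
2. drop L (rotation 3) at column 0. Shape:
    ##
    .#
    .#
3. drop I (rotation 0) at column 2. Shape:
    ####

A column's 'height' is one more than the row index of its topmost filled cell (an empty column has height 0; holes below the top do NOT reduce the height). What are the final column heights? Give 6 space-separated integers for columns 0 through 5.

Answer: 5 5 3 3 3 3

Derivation:
Drop 1: O rot3 at col 1 lands with bottom-row=0; cleared 0 line(s) (total 0); column heights now [0 2 2 0 0 0], max=2
Drop 2: L rot3 at col 0 lands with bottom-row=2; cleared 0 line(s) (total 0); column heights now [5 5 2 0 0 0], max=5
Drop 3: I rot0 at col 2 lands with bottom-row=2; cleared 0 line(s) (total 0); column heights now [5 5 3 3 3 3], max=5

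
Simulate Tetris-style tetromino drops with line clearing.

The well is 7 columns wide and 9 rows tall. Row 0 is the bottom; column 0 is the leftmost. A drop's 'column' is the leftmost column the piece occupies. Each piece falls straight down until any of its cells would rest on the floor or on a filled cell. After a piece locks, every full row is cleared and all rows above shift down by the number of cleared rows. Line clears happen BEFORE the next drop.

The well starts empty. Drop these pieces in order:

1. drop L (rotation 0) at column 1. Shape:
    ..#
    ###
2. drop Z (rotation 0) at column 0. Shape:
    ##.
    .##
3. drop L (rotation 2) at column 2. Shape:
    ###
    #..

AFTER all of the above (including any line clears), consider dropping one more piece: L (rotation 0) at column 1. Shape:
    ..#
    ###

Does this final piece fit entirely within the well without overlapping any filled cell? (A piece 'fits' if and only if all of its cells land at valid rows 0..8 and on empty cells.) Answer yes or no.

Drop 1: L rot0 at col 1 lands with bottom-row=0; cleared 0 line(s) (total 0); column heights now [0 1 1 2 0 0 0], max=2
Drop 2: Z rot0 at col 0 lands with bottom-row=1; cleared 0 line(s) (total 0); column heights now [3 3 2 2 0 0 0], max=3
Drop 3: L rot2 at col 2 lands with bottom-row=2; cleared 0 line(s) (total 0); column heights now [3 3 4 4 4 0 0], max=4
Test piece L rot0 at col 1 (width 3): heights before test = [3 3 4 4 4 0 0]; fits = True

Answer: yes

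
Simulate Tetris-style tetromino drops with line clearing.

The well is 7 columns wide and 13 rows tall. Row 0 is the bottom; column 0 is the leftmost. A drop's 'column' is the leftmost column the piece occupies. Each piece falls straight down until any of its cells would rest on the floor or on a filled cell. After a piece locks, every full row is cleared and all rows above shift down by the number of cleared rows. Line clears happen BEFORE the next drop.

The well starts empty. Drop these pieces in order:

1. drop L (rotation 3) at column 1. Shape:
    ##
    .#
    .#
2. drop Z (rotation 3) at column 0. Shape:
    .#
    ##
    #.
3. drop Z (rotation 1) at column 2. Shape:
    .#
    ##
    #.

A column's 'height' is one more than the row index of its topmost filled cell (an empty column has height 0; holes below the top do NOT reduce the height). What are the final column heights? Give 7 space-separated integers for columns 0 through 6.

Drop 1: L rot3 at col 1 lands with bottom-row=0; cleared 0 line(s) (total 0); column heights now [0 3 3 0 0 0 0], max=3
Drop 2: Z rot3 at col 0 lands with bottom-row=2; cleared 0 line(s) (total 0); column heights now [4 5 3 0 0 0 0], max=5
Drop 3: Z rot1 at col 2 lands with bottom-row=3; cleared 0 line(s) (total 0); column heights now [4 5 5 6 0 0 0], max=6

Answer: 4 5 5 6 0 0 0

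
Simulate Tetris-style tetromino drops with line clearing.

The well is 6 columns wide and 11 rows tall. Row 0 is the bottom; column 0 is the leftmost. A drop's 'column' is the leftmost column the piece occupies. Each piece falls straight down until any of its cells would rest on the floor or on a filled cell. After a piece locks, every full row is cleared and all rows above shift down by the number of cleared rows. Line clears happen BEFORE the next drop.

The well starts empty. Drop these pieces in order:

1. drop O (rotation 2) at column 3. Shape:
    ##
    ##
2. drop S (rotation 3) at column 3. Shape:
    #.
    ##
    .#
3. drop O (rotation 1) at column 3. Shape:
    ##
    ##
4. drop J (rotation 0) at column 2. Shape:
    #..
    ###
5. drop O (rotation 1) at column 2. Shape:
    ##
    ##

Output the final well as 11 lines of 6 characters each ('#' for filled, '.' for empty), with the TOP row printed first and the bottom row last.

Answer: ..##..
..##..
..#...
..###.
...##.
...##.
...#..
...##.
....#.
...##.
...##.

Derivation:
Drop 1: O rot2 at col 3 lands with bottom-row=0; cleared 0 line(s) (total 0); column heights now [0 0 0 2 2 0], max=2
Drop 2: S rot3 at col 3 lands with bottom-row=2; cleared 0 line(s) (total 0); column heights now [0 0 0 5 4 0], max=5
Drop 3: O rot1 at col 3 lands with bottom-row=5; cleared 0 line(s) (total 0); column heights now [0 0 0 7 7 0], max=7
Drop 4: J rot0 at col 2 lands with bottom-row=7; cleared 0 line(s) (total 0); column heights now [0 0 9 8 8 0], max=9
Drop 5: O rot1 at col 2 lands with bottom-row=9; cleared 0 line(s) (total 0); column heights now [0 0 11 11 8 0], max=11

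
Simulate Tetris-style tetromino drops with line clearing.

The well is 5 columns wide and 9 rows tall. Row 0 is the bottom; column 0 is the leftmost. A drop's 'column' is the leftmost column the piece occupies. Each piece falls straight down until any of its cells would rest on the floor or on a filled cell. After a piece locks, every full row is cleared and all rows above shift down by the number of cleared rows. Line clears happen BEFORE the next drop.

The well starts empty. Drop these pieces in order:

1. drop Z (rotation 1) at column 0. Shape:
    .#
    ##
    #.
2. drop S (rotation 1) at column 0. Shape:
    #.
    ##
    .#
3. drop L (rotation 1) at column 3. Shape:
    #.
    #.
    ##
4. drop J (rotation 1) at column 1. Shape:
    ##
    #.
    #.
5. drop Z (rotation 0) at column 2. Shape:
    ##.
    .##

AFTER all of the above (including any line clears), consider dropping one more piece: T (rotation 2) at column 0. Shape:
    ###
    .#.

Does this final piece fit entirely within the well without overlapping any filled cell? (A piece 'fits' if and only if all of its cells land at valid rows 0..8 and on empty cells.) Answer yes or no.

Answer: no

Derivation:
Drop 1: Z rot1 at col 0 lands with bottom-row=0; cleared 0 line(s) (total 0); column heights now [2 3 0 0 0], max=3
Drop 2: S rot1 at col 0 lands with bottom-row=3; cleared 0 line(s) (total 0); column heights now [6 5 0 0 0], max=6
Drop 3: L rot1 at col 3 lands with bottom-row=0; cleared 0 line(s) (total 0); column heights now [6 5 0 3 1], max=6
Drop 4: J rot1 at col 1 lands with bottom-row=5; cleared 0 line(s) (total 0); column heights now [6 8 8 3 1], max=8
Drop 5: Z rot0 at col 2 lands with bottom-row=7; cleared 0 line(s) (total 0); column heights now [6 8 9 9 8], max=9
Test piece T rot2 at col 0 (width 3): heights before test = [6 8 9 9 8]; fits = False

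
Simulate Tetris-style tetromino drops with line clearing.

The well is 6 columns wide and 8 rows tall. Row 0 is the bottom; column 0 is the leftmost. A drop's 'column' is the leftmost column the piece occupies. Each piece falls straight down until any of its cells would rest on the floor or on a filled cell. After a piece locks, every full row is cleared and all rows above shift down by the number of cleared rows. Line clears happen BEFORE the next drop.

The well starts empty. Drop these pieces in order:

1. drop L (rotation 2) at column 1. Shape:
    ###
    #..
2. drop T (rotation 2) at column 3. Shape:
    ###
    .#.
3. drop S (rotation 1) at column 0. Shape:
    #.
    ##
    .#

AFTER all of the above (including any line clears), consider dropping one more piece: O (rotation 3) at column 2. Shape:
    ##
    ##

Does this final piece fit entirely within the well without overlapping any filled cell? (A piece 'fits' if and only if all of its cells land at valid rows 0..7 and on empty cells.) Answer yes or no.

Answer: yes

Derivation:
Drop 1: L rot2 at col 1 lands with bottom-row=0; cleared 0 line(s) (total 0); column heights now [0 2 2 2 0 0], max=2
Drop 2: T rot2 at col 3 lands with bottom-row=1; cleared 0 line(s) (total 0); column heights now [0 2 2 3 3 3], max=3
Drop 3: S rot1 at col 0 lands with bottom-row=2; cleared 0 line(s) (total 0); column heights now [5 4 2 3 3 3], max=5
Test piece O rot3 at col 2 (width 2): heights before test = [5 4 2 3 3 3]; fits = True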